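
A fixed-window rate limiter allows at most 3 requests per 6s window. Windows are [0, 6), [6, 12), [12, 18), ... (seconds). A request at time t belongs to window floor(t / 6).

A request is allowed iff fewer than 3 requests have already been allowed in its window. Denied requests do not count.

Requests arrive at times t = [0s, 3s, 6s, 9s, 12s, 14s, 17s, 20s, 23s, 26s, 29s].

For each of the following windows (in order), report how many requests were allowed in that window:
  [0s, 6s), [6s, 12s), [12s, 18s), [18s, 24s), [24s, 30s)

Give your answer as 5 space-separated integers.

Processing requests:
  req#1 t=0s (window 0): ALLOW
  req#2 t=3s (window 0): ALLOW
  req#3 t=6s (window 1): ALLOW
  req#4 t=9s (window 1): ALLOW
  req#5 t=12s (window 2): ALLOW
  req#6 t=14s (window 2): ALLOW
  req#7 t=17s (window 2): ALLOW
  req#8 t=20s (window 3): ALLOW
  req#9 t=23s (window 3): ALLOW
  req#10 t=26s (window 4): ALLOW
  req#11 t=29s (window 4): ALLOW

Allowed counts by window: 2 2 3 2 2

Answer: 2 2 3 2 2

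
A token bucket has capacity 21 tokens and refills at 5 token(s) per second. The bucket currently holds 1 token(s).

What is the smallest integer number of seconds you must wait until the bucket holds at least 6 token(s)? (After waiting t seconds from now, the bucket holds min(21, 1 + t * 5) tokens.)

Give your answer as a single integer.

Answer: 1

Derivation:
Need 1 + t * 5 >= 6, so t >= 5/5.
Smallest integer t = ceil(5/5) = 1.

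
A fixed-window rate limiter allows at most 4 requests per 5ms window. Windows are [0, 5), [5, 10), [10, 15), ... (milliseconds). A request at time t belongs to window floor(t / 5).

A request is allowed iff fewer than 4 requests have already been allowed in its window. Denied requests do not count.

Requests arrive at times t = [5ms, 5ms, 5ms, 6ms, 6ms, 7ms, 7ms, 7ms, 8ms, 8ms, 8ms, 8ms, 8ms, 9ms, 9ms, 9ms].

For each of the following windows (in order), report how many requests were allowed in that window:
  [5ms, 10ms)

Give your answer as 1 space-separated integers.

Answer: 4

Derivation:
Processing requests:
  req#1 t=5ms (window 1): ALLOW
  req#2 t=5ms (window 1): ALLOW
  req#3 t=5ms (window 1): ALLOW
  req#4 t=6ms (window 1): ALLOW
  req#5 t=6ms (window 1): DENY
  req#6 t=7ms (window 1): DENY
  req#7 t=7ms (window 1): DENY
  req#8 t=7ms (window 1): DENY
  req#9 t=8ms (window 1): DENY
  req#10 t=8ms (window 1): DENY
  req#11 t=8ms (window 1): DENY
  req#12 t=8ms (window 1): DENY
  req#13 t=8ms (window 1): DENY
  req#14 t=9ms (window 1): DENY
  req#15 t=9ms (window 1): DENY
  req#16 t=9ms (window 1): DENY

Allowed counts by window: 4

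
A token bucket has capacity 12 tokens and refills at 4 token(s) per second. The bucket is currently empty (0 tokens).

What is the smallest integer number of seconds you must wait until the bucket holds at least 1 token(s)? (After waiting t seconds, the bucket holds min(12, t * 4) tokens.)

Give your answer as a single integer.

Need t * 4 >= 1, so t >= 1/4.
Smallest integer t = ceil(1/4) = 1.

Answer: 1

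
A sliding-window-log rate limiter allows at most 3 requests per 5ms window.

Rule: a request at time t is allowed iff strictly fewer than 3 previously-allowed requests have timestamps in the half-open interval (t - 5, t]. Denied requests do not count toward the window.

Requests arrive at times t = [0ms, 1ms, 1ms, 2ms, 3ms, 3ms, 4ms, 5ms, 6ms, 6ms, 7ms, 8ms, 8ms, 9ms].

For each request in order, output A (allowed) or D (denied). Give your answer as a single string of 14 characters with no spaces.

Answer: AAADDDDAAADDDD

Derivation:
Tracking allowed requests in the window:
  req#1 t=0ms: ALLOW
  req#2 t=1ms: ALLOW
  req#3 t=1ms: ALLOW
  req#4 t=2ms: DENY
  req#5 t=3ms: DENY
  req#6 t=3ms: DENY
  req#7 t=4ms: DENY
  req#8 t=5ms: ALLOW
  req#9 t=6ms: ALLOW
  req#10 t=6ms: ALLOW
  req#11 t=7ms: DENY
  req#12 t=8ms: DENY
  req#13 t=8ms: DENY
  req#14 t=9ms: DENY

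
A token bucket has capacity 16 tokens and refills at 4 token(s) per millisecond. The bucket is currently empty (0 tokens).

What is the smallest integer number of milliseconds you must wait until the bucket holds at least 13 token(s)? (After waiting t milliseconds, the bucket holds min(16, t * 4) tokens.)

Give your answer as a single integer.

Need t * 4 >= 13, so t >= 13/4.
Smallest integer t = ceil(13/4) = 4.

Answer: 4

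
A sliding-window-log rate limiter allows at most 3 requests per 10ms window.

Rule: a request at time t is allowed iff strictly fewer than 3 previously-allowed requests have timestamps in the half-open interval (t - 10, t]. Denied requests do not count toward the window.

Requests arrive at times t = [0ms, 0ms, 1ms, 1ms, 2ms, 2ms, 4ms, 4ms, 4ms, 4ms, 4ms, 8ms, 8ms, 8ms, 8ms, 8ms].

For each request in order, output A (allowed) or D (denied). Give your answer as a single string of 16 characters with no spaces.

Answer: AAADDDDDDDDDDDDD

Derivation:
Tracking allowed requests in the window:
  req#1 t=0ms: ALLOW
  req#2 t=0ms: ALLOW
  req#3 t=1ms: ALLOW
  req#4 t=1ms: DENY
  req#5 t=2ms: DENY
  req#6 t=2ms: DENY
  req#7 t=4ms: DENY
  req#8 t=4ms: DENY
  req#9 t=4ms: DENY
  req#10 t=4ms: DENY
  req#11 t=4ms: DENY
  req#12 t=8ms: DENY
  req#13 t=8ms: DENY
  req#14 t=8ms: DENY
  req#15 t=8ms: DENY
  req#16 t=8ms: DENY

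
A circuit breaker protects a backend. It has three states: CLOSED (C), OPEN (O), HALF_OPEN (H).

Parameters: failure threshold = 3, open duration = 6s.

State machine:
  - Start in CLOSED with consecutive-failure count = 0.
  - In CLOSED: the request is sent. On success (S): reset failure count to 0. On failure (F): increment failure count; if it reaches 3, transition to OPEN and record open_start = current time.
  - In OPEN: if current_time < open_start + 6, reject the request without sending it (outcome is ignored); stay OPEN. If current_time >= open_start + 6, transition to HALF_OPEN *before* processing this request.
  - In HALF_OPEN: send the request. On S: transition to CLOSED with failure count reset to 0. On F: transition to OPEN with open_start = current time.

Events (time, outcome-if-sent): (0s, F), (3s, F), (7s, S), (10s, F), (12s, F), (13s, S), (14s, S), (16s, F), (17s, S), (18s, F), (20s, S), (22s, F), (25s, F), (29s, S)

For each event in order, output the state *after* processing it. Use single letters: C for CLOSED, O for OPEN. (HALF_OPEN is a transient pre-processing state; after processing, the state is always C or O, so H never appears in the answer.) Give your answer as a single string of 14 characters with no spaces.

State after each event:
  event#1 t=0s outcome=F: state=CLOSED
  event#2 t=3s outcome=F: state=CLOSED
  event#3 t=7s outcome=S: state=CLOSED
  event#4 t=10s outcome=F: state=CLOSED
  event#5 t=12s outcome=F: state=CLOSED
  event#6 t=13s outcome=S: state=CLOSED
  event#7 t=14s outcome=S: state=CLOSED
  event#8 t=16s outcome=F: state=CLOSED
  event#9 t=17s outcome=S: state=CLOSED
  event#10 t=18s outcome=F: state=CLOSED
  event#11 t=20s outcome=S: state=CLOSED
  event#12 t=22s outcome=F: state=CLOSED
  event#13 t=25s outcome=F: state=CLOSED
  event#14 t=29s outcome=S: state=CLOSED

Answer: CCCCCCCCCCCCCC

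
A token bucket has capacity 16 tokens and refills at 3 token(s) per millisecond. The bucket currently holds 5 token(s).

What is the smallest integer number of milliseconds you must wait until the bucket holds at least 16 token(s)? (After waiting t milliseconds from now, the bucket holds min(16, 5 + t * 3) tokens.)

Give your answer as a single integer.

Answer: 4

Derivation:
Need 5 + t * 3 >= 16, so t >= 11/3.
Smallest integer t = ceil(11/3) = 4.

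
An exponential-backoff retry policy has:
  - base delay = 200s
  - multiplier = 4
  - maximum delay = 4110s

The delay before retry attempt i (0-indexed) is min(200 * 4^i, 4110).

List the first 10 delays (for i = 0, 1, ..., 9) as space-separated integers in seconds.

Answer: 200 800 3200 4110 4110 4110 4110 4110 4110 4110

Derivation:
Computing each delay:
  i=0: min(200*4^0, 4110) = 200
  i=1: min(200*4^1, 4110) = 800
  i=2: min(200*4^2, 4110) = 3200
  i=3: min(200*4^3, 4110) = 4110
  i=4: min(200*4^4, 4110) = 4110
  i=5: min(200*4^5, 4110) = 4110
  i=6: min(200*4^6, 4110) = 4110
  i=7: min(200*4^7, 4110) = 4110
  i=8: min(200*4^8, 4110) = 4110
  i=9: min(200*4^9, 4110) = 4110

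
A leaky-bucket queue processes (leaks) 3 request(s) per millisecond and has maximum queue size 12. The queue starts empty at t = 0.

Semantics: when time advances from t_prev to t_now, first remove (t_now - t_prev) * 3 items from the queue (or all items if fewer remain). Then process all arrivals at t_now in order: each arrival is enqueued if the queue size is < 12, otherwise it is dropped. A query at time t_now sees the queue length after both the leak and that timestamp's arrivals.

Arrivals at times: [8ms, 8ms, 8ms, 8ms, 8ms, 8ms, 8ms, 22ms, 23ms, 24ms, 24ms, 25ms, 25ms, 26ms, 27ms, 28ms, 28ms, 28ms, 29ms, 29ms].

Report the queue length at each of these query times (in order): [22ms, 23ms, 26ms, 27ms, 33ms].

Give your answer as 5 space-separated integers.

Queue lengths at query times:
  query t=22ms: backlog = 1
  query t=23ms: backlog = 1
  query t=26ms: backlog = 1
  query t=27ms: backlog = 1
  query t=33ms: backlog = 0

Answer: 1 1 1 1 0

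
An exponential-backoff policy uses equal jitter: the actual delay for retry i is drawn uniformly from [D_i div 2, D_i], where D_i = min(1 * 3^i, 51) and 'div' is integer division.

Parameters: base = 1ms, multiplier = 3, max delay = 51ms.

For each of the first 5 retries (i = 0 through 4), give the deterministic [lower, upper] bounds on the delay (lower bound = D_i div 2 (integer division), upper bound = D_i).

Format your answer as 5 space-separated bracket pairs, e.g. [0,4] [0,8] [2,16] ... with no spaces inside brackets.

Computing bounds per retry:
  i=0: D_i=min(1*3^0,51)=1, bounds=[0,1]
  i=1: D_i=min(1*3^1,51)=3, bounds=[1,3]
  i=2: D_i=min(1*3^2,51)=9, bounds=[4,9]
  i=3: D_i=min(1*3^3,51)=27, bounds=[13,27]
  i=4: D_i=min(1*3^4,51)=51, bounds=[25,51]

Answer: [0,1] [1,3] [4,9] [13,27] [25,51]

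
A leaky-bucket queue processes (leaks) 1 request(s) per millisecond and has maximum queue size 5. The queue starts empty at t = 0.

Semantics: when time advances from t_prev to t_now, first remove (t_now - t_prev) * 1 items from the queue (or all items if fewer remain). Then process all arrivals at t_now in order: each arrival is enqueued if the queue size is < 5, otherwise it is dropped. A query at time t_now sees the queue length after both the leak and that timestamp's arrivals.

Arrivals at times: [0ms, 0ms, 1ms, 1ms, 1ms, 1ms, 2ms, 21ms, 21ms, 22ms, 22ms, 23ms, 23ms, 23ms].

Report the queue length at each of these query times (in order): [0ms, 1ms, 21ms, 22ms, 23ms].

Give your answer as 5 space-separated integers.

Answer: 2 5 2 3 5

Derivation:
Queue lengths at query times:
  query t=0ms: backlog = 2
  query t=1ms: backlog = 5
  query t=21ms: backlog = 2
  query t=22ms: backlog = 3
  query t=23ms: backlog = 5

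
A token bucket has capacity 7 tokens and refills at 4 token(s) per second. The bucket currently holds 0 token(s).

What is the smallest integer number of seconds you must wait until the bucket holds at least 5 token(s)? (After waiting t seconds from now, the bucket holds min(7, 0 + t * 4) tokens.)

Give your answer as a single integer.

Need 0 + t * 4 >= 5, so t >= 5/4.
Smallest integer t = ceil(5/4) = 2.

Answer: 2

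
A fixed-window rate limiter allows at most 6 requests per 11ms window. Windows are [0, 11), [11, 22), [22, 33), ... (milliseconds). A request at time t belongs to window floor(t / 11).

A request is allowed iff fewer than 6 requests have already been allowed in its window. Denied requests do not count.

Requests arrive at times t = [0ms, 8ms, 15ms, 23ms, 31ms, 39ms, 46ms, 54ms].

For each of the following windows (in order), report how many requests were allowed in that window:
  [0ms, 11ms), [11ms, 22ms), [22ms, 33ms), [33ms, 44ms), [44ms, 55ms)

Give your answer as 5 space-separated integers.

Processing requests:
  req#1 t=0ms (window 0): ALLOW
  req#2 t=8ms (window 0): ALLOW
  req#3 t=15ms (window 1): ALLOW
  req#4 t=23ms (window 2): ALLOW
  req#5 t=31ms (window 2): ALLOW
  req#6 t=39ms (window 3): ALLOW
  req#7 t=46ms (window 4): ALLOW
  req#8 t=54ms (window 4): ALLOW

Allowed counts by window: 2 1 2 1 2

Answer: 2 1 2 1 2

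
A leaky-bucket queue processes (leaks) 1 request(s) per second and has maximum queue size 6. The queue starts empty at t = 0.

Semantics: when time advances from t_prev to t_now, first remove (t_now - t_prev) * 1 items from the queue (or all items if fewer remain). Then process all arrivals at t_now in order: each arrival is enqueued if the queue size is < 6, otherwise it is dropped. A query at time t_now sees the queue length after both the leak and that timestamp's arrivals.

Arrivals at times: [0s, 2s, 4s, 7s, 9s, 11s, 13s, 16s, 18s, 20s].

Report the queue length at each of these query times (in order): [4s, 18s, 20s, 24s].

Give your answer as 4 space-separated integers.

Queue lengths at query times:
  query t=4s: backlog = 1
  query t=18s: backlog = 1
  query t=20s: backlog = 1
  query t=24s: backlog = 0

Answer: 1 1 1 0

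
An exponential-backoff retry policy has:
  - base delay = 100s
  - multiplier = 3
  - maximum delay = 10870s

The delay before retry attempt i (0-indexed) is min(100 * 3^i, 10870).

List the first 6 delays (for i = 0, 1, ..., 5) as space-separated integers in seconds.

Computing each delay:
  i=0: min(100*3^0, 10870) = 100
  i=1: min(100*3^1, 10870) = 300
  i=2: min(100*3^2, 10870) = 900
  i=3: min(100*3^3, 10870) = 2700
  i=4: min(100*3^4, 10870) = 8100
  i=5: min(100*3^5, 10870) = 10870

Answer: 100 300 900 2700 8100 10870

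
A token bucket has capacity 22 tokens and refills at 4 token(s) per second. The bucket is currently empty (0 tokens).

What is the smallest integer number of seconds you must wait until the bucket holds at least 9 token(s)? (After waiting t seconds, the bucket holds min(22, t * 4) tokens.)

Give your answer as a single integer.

Need t * 4 >= 9, so t >= 9/4.
Smallest integer t = ceil(9/4) = 3.

Answer: 3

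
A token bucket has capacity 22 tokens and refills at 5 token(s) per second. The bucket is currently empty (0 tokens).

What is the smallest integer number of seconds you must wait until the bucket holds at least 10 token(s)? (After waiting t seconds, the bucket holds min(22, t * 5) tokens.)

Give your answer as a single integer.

Answer: 2

Derivation:
Need t * 5 >= 10, so t >= 10/5.
Smallest integer t = ceil(10/5) = 2.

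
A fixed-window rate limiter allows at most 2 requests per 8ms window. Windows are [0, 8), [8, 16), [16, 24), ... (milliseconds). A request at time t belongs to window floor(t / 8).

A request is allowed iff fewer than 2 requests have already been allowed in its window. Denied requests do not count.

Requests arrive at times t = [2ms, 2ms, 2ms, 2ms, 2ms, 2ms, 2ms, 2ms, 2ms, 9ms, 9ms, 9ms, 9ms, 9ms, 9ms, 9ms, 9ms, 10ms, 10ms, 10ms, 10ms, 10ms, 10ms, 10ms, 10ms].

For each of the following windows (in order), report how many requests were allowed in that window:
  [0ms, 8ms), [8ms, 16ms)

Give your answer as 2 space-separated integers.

Processing requests:
  req#1 t=2ms (window 0): ALLOW
  req#2 t=2ms (window 0): ALLOW
  req#3 t=2ms (window 0): DENY
  req#4 t=2ms (window 0): DENY
  req#5 t=2ms (window 0): DENY
  req#6 t=2ms (window 0): DENY
  req#7 t=2ms (window 0): DENY
  req#8 t=2ms (window 0): DENY
  req#9 t=2ms (window 0): DENY
  req#10 t=9ms (window 1): ALLOW
  req#11 t=9ms (window 1): ALLOW
  req#12 t=9ms (window 1): DENY
  req#13 t=9ms (window 1): DENY
  req#14 t=9ms (window 1): DENY
  req#15 t=9ms (window 1): DENY
  req#16 t=9ms (window 1): DENY
  req#17 t=9ms (window 1): DENY
  req#18 t=10ms (window 1): DENY
  req#19 t=10ms (window 1): DENY
  req#20 t=10ms (window 1): DENY
  req#21 t=10ms (window 1): DENY
  req#22 t=10ms (window 1): DENY
  req#23 t=10ms (window 1): DENY
  req#24 t=10ms (window 1): DENY
  req#25 t=10ms (window 1): DENY

Allowed counts by window: 2 2

Answer: 2 2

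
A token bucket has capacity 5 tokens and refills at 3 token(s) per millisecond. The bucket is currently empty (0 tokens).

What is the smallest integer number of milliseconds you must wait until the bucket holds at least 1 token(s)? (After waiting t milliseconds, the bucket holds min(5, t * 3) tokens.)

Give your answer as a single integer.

Need t * 3 >= 1, so t >= 1/3.
Smallest integer t = ceil(1/3) = 1.

Answer: 1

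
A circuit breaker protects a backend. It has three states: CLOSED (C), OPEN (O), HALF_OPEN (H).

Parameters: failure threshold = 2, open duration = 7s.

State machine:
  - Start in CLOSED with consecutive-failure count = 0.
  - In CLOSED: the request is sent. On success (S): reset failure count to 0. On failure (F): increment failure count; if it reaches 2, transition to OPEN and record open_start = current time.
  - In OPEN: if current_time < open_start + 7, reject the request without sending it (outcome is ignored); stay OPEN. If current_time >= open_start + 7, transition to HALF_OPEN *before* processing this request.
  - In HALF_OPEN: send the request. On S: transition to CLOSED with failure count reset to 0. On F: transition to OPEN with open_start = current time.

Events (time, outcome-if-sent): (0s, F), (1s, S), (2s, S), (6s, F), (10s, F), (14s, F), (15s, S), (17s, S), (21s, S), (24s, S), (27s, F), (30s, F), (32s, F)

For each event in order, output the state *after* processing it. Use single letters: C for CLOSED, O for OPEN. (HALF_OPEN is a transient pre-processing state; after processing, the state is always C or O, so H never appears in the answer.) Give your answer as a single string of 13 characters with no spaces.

Answer: CCCCOOOCCCCOO

Derivation:
State after each event:
  event#1 t=0s outcome=F: state=CLOSED
  event#2 t=1s outcome=S: state=CLOSED
  event#3 t=2s outcome=S: state=CLOSED
  event#4 t=6s outcome=F: state=CLOSED
  event#5 t=10s outcome=F: state=OPEN
  event#6 t=14s outcome=F: state=OPEN
  event#7 t=15s outcome=S: state=OPEN
  event#8 t=17s outcome=S: state=CLOSED
  event#9 t=21s outcome=S: state=CLOSED
  event#10 t=24s outcome=S: state=CLOSED
  event#11 t=27s outcome=F: state=CLOSED
  event#12 t=30s outcome=F: state=OPEN
  event#13 t=32s outcome=F: state=OPEN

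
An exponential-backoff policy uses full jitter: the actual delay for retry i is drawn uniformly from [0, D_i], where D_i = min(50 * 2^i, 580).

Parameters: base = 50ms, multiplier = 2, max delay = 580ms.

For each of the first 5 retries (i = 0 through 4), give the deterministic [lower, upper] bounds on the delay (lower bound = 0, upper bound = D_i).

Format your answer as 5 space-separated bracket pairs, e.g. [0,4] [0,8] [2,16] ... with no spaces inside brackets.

Answer: [0,50] [0,100] [0,200] [0,400] [0,580]

Derivation:
Computing bounds per retry:
  i=0: D_i=min(50*2^0,580)=50, bounds=[0,50]
  i=1: D_i=min(50*2^1,580)=100, bounds=[0,100]
  i=2: D_i=min(50*2^2,580)=200, bounds=[0,200]
  i=3: D_i=min(50*2^3,580)=400, bounds=[0,400]
  i=4: D_i=min(50*2^4,580)=580, bounds=[0,580]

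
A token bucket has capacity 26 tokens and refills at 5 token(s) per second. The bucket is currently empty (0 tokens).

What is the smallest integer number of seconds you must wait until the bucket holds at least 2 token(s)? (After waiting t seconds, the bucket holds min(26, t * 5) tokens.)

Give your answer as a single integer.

Need t * 5 >= 2, so t >= 2/5.
Smallest integer t = ceil(2/5) = 1.

Answer: 1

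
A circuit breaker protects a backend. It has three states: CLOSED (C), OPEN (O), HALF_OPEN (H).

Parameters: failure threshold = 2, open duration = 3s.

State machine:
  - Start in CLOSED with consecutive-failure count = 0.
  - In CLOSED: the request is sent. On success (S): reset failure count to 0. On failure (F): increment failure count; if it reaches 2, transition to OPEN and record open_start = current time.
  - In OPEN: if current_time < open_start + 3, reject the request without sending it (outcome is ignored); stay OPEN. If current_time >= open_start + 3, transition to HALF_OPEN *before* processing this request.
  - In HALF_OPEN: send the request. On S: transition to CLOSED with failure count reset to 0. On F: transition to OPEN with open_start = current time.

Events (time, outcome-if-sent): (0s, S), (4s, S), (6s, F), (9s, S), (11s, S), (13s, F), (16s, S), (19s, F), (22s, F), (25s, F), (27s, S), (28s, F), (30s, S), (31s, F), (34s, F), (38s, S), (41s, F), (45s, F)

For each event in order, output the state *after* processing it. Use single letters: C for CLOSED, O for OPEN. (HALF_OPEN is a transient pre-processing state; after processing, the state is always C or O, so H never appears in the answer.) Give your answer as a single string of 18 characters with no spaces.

State after each event:
  event#1 t=0s outcome=S: state=CLOSED
  event#2 t=4s outcome=S: state=CLOSED
  event#3 t=6s outcome=F: state=CLOSED
  event#4 t=9s outcome=S: state=CLOSED
  event#5 t=11s outcome=S: state=CLOSED
  event#6 t=13s outcome=F: state=CLOSED
  event#7 t=16s outcome=S: state=CLOSED
  event#8 t=19s outcome=F: state=CLOSED
  event#9 t=22s outcome=F: state=OPEN
  event#10 t=25s outcome=F: state=OPEN
  event#11 t=27s outcome=S: state=OPEN
  event#12 t=28s outcome=F: state=OPEN
  event#13 t=30s outcome=S: state=OPEN
  event#14 t=31s outcome=F: state=OPEN
  event#15 t=34s outcome=F: state=OPEN
  event#16 t=38s outcome=S: state=CLOSED
  event#17 t=41s outcome=F: state=CLOSED
  event#18 t=45s outcome=F: state=OPEN

Answer: CCCCCCCCOOOOOOOCCO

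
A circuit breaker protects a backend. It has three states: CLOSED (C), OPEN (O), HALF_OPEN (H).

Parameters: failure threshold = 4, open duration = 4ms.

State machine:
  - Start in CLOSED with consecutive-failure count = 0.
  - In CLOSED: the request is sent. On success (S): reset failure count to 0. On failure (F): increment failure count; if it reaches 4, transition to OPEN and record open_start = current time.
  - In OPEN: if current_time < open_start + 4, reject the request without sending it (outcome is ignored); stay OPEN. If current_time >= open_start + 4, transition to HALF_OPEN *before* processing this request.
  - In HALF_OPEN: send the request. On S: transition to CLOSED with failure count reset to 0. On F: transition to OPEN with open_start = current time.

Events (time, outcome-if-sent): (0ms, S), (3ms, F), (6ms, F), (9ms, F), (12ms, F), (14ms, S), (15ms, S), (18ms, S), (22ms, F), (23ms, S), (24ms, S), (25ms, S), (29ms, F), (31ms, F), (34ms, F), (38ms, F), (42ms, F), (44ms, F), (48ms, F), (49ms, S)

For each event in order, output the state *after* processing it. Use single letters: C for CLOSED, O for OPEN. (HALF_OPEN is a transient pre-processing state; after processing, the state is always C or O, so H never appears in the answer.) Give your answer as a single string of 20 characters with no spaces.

State after each event:
  event#1 t=0ms outcome=S: state=CLOSED
  event#2 t=3ms outcome=F: state=CLOSED
  event#3 t=6ms outcome=F: state=CLOSED
  event#4 t=9ms outcome=F: state=CLOSED
  event#5 t=12ms outcome=F: state=OPEN
  event#6 t=14ms outcome=S: state=OPEN
  event#7 t=15ms outcome=S: state=OPEN
  event#8 t=18ms outcome=S: state=CLOSED
  event#9 t=22ms outcome=F: state=CLOSED
  event#10 t=23ms outcome=S: state=CLOSED
  event#11 t=24ms outcome=S: state=CLOSED
  event#12 t=25ms outcome=S: state=CLOSED
  event#13 t=29ms outcome=F: state=CLOSED
  event#14 t=31ms outcome=F: state=CLOSED
  event#15 t=34ms outcome=F: state=CLOSED
  event#16 t=38ms outcome=F: state=OPEN
  event#17 t=42ms outcome=F: state=OPEN
  event#18 t=44ms outcome=F: state=OPEN
  event#19 t=48ms outcome=F: state=OPEN
  event#20 t=49ms outcome=S: state=OPEN

Answer: CCCCOOOCCCCCCCCOOOOO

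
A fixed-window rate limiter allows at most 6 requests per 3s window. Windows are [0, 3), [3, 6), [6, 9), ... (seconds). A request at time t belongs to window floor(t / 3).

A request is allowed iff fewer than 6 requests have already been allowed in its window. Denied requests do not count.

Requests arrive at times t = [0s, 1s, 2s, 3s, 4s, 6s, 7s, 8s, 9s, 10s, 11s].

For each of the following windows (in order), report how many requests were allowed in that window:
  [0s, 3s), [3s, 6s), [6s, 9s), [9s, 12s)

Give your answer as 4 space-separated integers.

Processing requests:
  req#1 t=0s (window 0): ALLOW
  req#2 t=1s (window 0): ALLOW
  req#3 t=2s (window 0): ALLOW
  req#4 t=3s (window 1): ALLOW
  req#5 t=4s (window 1): ALLOW
  req#6 t=6s (window 2): ALLOW
  req#7 t=7s (window 2): ALLOW
  req#8 t=8s (window 2): ALLOW
  req#9 t=9s (window 3): ALLOW
  req#10 t=10s (window 3): ALLOW
  req#11 t=11s (window 3): ALLOW

Allowed counts by window: 3 2 3 3

Answer: 3 2 3 3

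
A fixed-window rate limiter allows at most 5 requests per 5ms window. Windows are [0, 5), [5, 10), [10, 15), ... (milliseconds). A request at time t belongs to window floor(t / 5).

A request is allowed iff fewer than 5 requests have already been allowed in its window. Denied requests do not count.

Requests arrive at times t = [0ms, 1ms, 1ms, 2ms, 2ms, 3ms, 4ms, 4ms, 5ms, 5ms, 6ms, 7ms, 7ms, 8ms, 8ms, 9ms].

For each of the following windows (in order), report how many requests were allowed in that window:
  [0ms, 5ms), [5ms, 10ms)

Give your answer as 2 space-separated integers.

Processing requests:
  req#1 t=0ms (window 0): ALLOW
  req#2 t=1ms (window 0): ALLOW
  req#3 t=1ms (window 0): ALLOW
  req#4 t=2ms (window 0): ALLOW
  req#5 t=2ms (window 0): ALLOW
  req#6 t=3ms (window 0): DENY
  req#7 t=4ms (window 0): DENY
  req#8 t=4ms (window 0): DENY
  req#9 t=5ms (window 1): ALLOW
  req#10 t=5ms (window 1): ALLOW
  req#11 t=6ms (window 1): ALLOW
  req#12 t=7ms (window 1): ALLOW
  req#13 t=7ms (window 1): ALLOW
  req#14 t=8ms (window 1): DENY
  req#15 t=8ms (window 1): DENY
  req#16 t=9ms (window 1): DENY

Allowed counts by window: 5 5

Answer: 5 5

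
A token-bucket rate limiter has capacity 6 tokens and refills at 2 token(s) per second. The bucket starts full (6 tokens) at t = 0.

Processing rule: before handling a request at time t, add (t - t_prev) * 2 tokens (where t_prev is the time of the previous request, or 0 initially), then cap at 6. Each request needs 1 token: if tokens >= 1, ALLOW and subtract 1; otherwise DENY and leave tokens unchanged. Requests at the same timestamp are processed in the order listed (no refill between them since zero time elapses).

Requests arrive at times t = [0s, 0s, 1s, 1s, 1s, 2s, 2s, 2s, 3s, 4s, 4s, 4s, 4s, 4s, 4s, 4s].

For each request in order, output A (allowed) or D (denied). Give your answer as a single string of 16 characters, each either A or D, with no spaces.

Simulating step by step:
  req#1 t=0s: ALLOW
  req#2 t=0s: ALLOW
  req#3 t=1s: ALLOW
  req#4 t=1s: ALLOW
  req#5 t=1s: ALLOW
  req#6 t=2s: ALLOW
  req#7 t=2s: ALLOW
  req#8 t=2s: ALLOW
  req#9 t=3s: ALLOW
  req#10 t=4s: ALLOW
  req#11 t=4s: ALLOW
  req#12 t=4s: ALLOW
  req#13 t=4s: ALLOW
  req#14 t=4s: ALLOW
  req#15 t=4s: DENY
  req#16 t=4s: DENY

Answer: AAAAAAAAAAAAAADD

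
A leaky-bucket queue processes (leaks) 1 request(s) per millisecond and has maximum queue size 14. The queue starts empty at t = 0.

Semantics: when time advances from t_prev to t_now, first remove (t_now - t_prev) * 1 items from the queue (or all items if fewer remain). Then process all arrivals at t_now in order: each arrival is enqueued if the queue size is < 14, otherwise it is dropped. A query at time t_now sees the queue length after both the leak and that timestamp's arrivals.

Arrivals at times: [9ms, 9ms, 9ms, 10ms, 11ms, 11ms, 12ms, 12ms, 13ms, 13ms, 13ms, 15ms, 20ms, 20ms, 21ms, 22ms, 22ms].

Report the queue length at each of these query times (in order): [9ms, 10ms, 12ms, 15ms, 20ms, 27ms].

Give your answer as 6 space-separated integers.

Answer: 3 3 5 6 3 0

Derivation:
Queue lengths at query times:
  query t=9ms: backlog = 3
  query t=10ms: backlog = 3
  query t=12ms: backlog = 5
  query t=15ms: backlog = 6
  query t=20ms: backlog = 3
  query t=27ms: backlog = 0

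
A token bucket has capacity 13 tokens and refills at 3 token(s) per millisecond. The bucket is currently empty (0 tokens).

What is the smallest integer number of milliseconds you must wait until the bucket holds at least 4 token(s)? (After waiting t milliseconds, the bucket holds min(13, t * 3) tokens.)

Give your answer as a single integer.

Answer: 2

Derivation:
Need t * 3 >= 4, so t >= 4/3.
Smallest integer t = ceil(4/3) = 2.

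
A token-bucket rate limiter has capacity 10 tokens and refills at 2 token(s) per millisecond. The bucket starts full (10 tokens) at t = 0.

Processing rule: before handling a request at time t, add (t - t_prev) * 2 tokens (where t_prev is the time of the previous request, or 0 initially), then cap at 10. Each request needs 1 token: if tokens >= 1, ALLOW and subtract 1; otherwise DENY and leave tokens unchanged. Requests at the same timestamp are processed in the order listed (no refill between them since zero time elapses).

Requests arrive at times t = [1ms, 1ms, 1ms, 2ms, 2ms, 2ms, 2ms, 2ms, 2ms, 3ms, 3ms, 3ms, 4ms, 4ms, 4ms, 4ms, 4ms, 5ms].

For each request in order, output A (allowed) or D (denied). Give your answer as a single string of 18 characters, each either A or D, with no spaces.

Simulating step by step:
  req#1 t=1ms: ALLOW
  req#2 t=1ms: ALLOW
  req#3 t=1ms: ALLOW
  req#4 t=2ms: ALLOW
  req#5 t=2ms: ALLOW
  req#6 t=2ms: ALLOW
  req#7 t=2ms: ALLOW
  req#8 t=2ms: ALLOW
  req#9 t=2ms: ALLOW
  req#10 t=3ms: ALLOW
  req#11 t=3ms: ALLOW
  req#12 t=3ms: ALLOW
  req#13 t=4ms: ALLOW
  req#14 t=4ms: ALLOW
  req#15 t=4ms: ALLOW
  req#16 t=4ms: ALLOW
  req#17 t=4ms: DENY
  req#18 t=5ms: ALLOW

Answer: AAAAAAAAAAAAAAAADA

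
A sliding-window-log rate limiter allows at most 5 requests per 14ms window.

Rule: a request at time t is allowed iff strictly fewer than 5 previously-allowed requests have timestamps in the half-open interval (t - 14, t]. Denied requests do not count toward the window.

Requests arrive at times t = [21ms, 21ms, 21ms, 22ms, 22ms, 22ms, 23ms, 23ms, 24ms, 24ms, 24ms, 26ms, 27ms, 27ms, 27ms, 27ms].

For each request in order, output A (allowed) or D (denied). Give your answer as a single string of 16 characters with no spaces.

Answer: AAAAADDDDDDDDDDD

Derivation:
Tracking allowed requests in the window:
  req#1 t=21ms: ALLOW
  req#2 t=21ms: ALLOW
  req#3 t=21ms: ALLOW
  req#4 t=22ms: ALLOW
  req#5 t=22ms: ALLOW
  req#6 t=22ms: DENY
  req#7 t=23ms: DENY
  req#8 t=23ms: DENY
  req#9 t=24ms: DENY
  req#10 t=24ms: DENY
  req#11 t=24ms: DENY
  req#12 t=26ms: DENY
  req#13 t=27ms: DENY
  req#14 t=27ms: DENY
  req#15 t=27ms: DENY
  req#16 t=27ms: DENY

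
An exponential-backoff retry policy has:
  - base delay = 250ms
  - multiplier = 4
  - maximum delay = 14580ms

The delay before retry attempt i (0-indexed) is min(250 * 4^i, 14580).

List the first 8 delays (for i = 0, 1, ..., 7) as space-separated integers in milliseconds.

Answer: 250 1000 4000 14580 14580 14580 14580 14580

Derivation:
Computing each delay:
  i=0: min(250*4^0, 14580) = 250
  i=1: min(250*4^1, 14580) = 1000
  i=2: min(250*4^2, 14580) = 4000
  i=3: min(250*4^3, 14580) = 14580
  i=4: min(250*4^4, 14580) = 14580
  i=5: min(250*4^5, 14580) = 14580
  i=6: min(250*4^6, 14580) = 14580
  i=7: min(250*4^7, 14580) = 14580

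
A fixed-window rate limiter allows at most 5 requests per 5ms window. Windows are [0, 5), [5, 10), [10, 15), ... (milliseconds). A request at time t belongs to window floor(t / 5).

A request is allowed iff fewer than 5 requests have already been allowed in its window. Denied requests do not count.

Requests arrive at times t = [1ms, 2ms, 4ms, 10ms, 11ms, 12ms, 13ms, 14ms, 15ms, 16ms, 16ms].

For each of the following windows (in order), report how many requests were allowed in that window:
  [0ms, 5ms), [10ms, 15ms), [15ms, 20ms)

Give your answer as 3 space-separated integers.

Answer: 3 5 3

Derivation:
Processing requests:
  req#1 t=1ms (window 0): ALLOW
  req#2 t=2ms (window 0): ALLOW
  req#3 t=4ms (window 0): ALLOW
  req#4 t=10ms (window 2): ALLOW
  req#5 t=11ms (window 2): ALLOW
  req#6 t=12ms (window 2): ALLOW
  req#7 t=13ms (window 2): ALLOW
  req#8 t=14ms (window 2): ALLOW
  req#9 t=15ms (window 3): ALLOW
  req#10 t=16ms (window 3): ALLOW
  req#11 t=16ms (window 3): ALLOW

Allowed counts by window: 3 5 3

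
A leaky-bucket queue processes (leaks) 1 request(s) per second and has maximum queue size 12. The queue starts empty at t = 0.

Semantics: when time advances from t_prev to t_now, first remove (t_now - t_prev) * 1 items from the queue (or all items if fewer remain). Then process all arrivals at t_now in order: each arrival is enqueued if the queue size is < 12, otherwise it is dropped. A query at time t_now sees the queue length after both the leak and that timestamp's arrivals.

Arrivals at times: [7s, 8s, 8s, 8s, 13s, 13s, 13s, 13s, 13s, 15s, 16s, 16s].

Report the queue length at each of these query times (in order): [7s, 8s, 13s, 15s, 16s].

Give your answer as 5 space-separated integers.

Answer: 1 3 5 4 5

Derivation:
Queue lengths at query times:
  query t=7s: backlog = 1
  query t=8s: backlog = 3
  query t=13s: backlog = 5
  query t=15s: backlog = 4
  query t=16s: backlog = 5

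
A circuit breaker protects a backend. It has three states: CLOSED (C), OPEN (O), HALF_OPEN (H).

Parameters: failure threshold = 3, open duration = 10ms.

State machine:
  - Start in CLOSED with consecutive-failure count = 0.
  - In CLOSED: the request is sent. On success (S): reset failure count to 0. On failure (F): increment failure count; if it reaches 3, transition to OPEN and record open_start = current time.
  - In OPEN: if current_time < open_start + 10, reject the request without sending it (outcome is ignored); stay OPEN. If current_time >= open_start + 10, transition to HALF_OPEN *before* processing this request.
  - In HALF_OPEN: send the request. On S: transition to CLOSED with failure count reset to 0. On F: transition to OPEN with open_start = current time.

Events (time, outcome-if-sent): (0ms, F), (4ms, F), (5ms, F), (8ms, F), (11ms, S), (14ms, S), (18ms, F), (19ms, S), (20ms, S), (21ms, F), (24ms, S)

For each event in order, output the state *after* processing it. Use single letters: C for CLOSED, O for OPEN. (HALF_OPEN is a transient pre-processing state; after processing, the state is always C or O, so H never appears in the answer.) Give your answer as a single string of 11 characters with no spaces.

State after each event:
  event#1 t=0ms outcome=F: state=CLOSED
  event#2 t=4ms outcome=F: state=CLOSED
  event#3 t=5ms outcome=F: state=OPEN
  event#4 t=8ms outcome=F: state=OPEN
  event#5 t=11ms outcome=S: state=OPEN
  event#6 t=14ms outcome=S: state=OPEN
  event#7 t=18ms outcome=F: state=OPEN
  event#8 t=19ms outcome=S: state=OPEN
  event#9 t=20ms outcome=S: state=OPEN
  event#10 t=21ms outcome=F: state=OPEN
  event#11 t=24ms outcome=S: state=OPEN

Answer: CCOOOOOOOOO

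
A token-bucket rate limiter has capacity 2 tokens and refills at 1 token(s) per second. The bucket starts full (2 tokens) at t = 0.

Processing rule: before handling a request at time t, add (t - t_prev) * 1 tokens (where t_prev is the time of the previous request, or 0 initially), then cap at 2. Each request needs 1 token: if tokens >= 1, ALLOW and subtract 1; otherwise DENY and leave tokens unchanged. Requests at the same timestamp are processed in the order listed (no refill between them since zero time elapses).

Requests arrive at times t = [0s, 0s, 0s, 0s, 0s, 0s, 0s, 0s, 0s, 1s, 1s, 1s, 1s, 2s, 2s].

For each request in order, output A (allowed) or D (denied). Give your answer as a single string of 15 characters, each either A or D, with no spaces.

Answer: AADDDDDDDADDDAD

Derivation:
Simulating step by step:
  req#1 t=0s: ALLOW
  req#2 t=0s: ALLOW
  req#3 t=0s: DENY
  req#4 t=0s: DENY
  req#5 t=0s: DENY
  req#6 t=0s: DENY
  req#7 t=0s: DENY
  req#8 t=0s: DENY
  req#9 t=0s: DENY
  req#10 t=1s: ALLOW
  req#11 t=1s: DENY
  req#12 t=1s: DENY
  req#13 t=1s: DENY
  req#14 t=2s: ALLOW
  req#15 t=2s: DENY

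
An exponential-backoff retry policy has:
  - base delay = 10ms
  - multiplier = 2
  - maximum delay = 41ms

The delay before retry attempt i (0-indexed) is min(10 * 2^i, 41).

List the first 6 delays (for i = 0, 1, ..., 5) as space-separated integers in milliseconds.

Answer: 10 20 40 41 41 41

Derivation:
Computing each delay:
  i=0: min(10*2^0, 41) = 10
  i=1: min(10*2^1, 41) = 20
  i=2: min(10*2^2, 41) = 40
  i=3: min(10*2^3, 41) = 41
  i=4: min(10*2^4, 41) = 41
  i=5: min(10*2^5, 41) = 41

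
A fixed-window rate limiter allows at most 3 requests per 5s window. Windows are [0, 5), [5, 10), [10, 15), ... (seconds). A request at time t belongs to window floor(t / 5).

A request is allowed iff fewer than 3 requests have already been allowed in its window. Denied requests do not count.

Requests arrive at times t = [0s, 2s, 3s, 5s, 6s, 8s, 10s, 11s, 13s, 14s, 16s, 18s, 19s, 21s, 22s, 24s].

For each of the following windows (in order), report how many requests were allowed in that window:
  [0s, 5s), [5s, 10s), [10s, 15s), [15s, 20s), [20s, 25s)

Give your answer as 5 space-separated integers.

Processing requests:
  req#1 t=0s (window 0): ALLOW
  req#2 t=2s (window 0): ALLOW
  req#3 t=3s (window 0): ALLOW
  req#4 t=5s (window 1): ALLOW
  req#5 t=6s (window 1): ALLOW
  req#6 t=8s (window 1): ALLOW
  req#7 t=10s (window 2): ALLOW
  req#8 t=11s (window 2): ALLOW
  req#9 t=13s (window 2): ALLOW
  req#10 t=14s (window 2): DENY
  req#11 t=16s (window 3): ALLOW
  req#12 t=18s (window 3): ALLOW
  req#13 t=19s (window 3): ALLOW
  req#14 t=21s (window 4): ALLOW
  req#15 t=22s (window 4): ALLOW
  req#16 t=24s (window 4): ALLOW

Allowed counts by window: 3 3 3 3 3

Answer: 3 3 3 3 3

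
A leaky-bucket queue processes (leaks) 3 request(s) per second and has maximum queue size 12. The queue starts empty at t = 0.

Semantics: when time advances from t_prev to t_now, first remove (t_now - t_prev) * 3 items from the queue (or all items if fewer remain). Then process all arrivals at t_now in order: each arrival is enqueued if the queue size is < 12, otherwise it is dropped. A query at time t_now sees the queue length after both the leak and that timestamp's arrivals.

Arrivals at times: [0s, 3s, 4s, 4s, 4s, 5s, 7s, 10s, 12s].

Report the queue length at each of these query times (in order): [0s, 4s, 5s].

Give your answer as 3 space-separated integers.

Answer: 1 3 1

Derivation:
Queue lengths at query times:
  query t=0s: backlog = 1
  query t=4s: backlog = 3
  query t=5s: backlog = 1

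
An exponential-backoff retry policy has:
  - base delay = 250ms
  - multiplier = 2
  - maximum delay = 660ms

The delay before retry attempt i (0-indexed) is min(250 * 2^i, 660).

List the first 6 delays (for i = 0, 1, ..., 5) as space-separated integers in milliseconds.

Answer: 250 500 660 660 660 660

Derivation:
Computing each delay:
  i=0: min(250*2^0, 660) = 250
  i=1: min(250*2^1, 660) = 500
  i=2: min(250*2^2, 660) = 660
  i=3: min(250*2^3, 660) = 660
  i=4: min(250*2^4, 660) = 660
  i=5: min(250*2^5, 660) = 660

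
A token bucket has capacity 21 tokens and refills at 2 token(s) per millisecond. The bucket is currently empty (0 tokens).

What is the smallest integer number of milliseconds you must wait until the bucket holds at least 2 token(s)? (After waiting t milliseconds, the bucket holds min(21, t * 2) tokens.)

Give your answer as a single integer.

Need t * 2 >= 2, so t >= 2/2.
Smallest integer t = ceil(2/2) = 1.

Answer: 1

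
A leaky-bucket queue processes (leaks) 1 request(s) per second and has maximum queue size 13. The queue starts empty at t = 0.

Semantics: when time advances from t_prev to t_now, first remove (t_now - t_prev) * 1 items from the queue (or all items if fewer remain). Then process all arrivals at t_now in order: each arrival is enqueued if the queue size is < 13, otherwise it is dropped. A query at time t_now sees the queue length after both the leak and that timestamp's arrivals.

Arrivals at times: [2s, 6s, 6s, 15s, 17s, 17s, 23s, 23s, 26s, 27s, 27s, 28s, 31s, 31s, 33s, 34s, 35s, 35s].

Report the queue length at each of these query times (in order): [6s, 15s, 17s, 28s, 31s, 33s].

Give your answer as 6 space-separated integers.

Queue lengths at query times:
  query t=6s: backlog = 2
  query t=15s: backlog = 1
  query t=17s: backlog = 2
  query t=28s: backlog = 2
  query t=31s: backlog = 2
  query t=33s: backlog = 1

Answer: 2 1 2 2 2 1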